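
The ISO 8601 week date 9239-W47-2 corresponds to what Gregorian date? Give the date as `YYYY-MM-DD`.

9239-11-22

ISO week 1 of 9239 is the week containing the first Thursday of 9239.
Week 47, day 2 (Tuesday) lands on 9239-11-22.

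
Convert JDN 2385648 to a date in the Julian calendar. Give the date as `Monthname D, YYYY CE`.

July 20, 1819 CE

JDN 2385648 is 1 August 1819 in the Gregorian calendar.
In the Julian calendar that day is July 20, 1819 CE.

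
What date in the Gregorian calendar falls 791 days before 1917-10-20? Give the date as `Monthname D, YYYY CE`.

JDN of 1917-10-20 = 2421522.
2421522 − 791 = 2420731.
JDN 2420731 in the Gregorian calendar is August 21, 1915 CE.

August 21, 1915 CE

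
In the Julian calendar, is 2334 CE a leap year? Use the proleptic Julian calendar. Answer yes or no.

2334 mod 4 = 2, so it is a common year in the Julian calendar.

no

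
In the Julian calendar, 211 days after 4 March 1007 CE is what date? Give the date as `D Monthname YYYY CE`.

1 October 1007 CE

Counting 211 days forward from JDN 2088927 reaches JDN 2089138, which is 1 October 1007 CE.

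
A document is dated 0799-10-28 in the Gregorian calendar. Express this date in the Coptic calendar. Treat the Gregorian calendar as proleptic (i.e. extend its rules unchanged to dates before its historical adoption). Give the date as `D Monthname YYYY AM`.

Julian Day Number of the source date = 2013189.
Converting JDN 2013189 to the Coptic calendar gives 26 Paopi 516 AM.

26 Paopi 516 AM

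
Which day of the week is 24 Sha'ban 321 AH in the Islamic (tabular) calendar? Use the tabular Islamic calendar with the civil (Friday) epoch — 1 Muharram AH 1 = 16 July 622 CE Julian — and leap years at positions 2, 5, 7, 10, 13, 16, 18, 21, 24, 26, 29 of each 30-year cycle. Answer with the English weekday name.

Equivalently 24 August 933 Gregorian, JDN 2062067.
2062067 ≡ 0 (mod 7); counting from Monday = 0 gives Monday.

Monday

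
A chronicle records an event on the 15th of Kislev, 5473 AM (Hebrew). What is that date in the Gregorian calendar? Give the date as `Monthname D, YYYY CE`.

Julian Day Number of the source date = 2346703.
Converting JDN 2346703 to the Gregorian calendar gives 14 December 1712 CE.

December 14, 1712 CE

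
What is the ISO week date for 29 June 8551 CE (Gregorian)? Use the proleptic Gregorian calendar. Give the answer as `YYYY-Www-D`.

8551-W26-2

The weekday is Tuesday (ISO weekday 2).
That Tuesday belongs to ISO week 26 of ISO year 8551.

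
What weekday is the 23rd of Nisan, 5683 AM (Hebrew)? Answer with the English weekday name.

In the Gregorian calendar this is 9 April 1923 (JDN 2423519).
2423519 ≡ 0 (mod 7); counting from Monday = 0 gives Monday.

Monday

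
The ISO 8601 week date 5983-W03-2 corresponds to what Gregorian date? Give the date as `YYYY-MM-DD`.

5983-01-18

ISO week 1 of 5983 is the week containing the first Thursday of 5983.
Week 3, day 2 (Tuesday) lands on 5983-01-18.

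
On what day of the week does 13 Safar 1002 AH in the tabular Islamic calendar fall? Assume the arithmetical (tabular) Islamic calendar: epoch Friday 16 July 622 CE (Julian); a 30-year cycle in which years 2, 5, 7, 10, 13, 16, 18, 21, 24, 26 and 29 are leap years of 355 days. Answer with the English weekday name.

This is JDN 2303203 (8 November 1593 Gregorian).
2303203 ≡ 0 (mod 7); counting from Monday = 0 gives Monday.

Monday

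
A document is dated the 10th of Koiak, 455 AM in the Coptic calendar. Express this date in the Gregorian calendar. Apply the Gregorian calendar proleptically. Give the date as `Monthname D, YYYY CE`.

Both dates share Julian Day Number 1990952; in the Gregorian calendar that is 10 December 738 CE.

December 10, 738 CE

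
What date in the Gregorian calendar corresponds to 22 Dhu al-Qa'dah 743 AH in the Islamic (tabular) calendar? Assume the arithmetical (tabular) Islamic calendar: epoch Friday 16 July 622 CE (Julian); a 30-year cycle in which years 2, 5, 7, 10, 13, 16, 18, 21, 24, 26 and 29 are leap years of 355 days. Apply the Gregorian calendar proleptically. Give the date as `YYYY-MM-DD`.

1343-04-26

Both dates share Julian Day Number 2211696; in the Gregorian calendar that is 26 April 1343 CE.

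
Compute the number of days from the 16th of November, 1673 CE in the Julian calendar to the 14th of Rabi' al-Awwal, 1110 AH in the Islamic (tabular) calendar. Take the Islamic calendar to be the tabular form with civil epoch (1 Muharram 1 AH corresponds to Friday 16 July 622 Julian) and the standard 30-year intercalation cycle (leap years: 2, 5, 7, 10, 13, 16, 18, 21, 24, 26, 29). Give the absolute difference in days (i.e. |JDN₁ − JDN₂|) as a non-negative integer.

9064

JDN of the first date = 2332441.
JDN of the second date = 2341505.
|2341505 − 2332441| = 9064.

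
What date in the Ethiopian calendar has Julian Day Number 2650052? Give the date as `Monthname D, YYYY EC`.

JDN 2650052 is 30 June 2543 in the Gregorian calendar.
In the Ethiopian calendar that day is Sene 19, 2535 EC.

Sene 19, 2535 EC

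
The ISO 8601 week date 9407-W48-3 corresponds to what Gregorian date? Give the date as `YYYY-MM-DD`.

9407-11-25

ISO week 1 of 9407 is the week containing the first Thursday of 9407.
Week 48, day 3 (Wednesday) lands on 9407-11-25.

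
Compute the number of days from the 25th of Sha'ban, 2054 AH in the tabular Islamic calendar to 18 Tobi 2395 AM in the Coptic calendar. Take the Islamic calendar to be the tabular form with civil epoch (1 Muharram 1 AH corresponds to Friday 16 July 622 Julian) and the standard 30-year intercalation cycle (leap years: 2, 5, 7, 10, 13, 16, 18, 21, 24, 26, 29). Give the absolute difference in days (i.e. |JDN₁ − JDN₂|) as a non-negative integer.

23389

First date → JDN 2676186; second date → JDN 2699575.
The interval is |2676186 − 2699575| = 23389 days.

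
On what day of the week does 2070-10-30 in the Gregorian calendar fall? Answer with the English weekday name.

Thursday

Since JDN mod 7 = 3 (0 = Monday), the day is Thursday.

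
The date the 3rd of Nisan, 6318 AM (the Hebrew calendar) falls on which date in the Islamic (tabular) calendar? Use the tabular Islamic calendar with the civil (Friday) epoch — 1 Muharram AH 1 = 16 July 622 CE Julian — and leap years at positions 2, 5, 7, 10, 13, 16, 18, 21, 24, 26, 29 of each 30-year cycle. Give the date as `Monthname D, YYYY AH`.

Safar 2, 1996 AH

The source date corresponds to 23 March 2558 in the Gregorian calendar (JDN 2655432).
That day falls on 2 Safar 1996 AH in the tabular Islamic calendar.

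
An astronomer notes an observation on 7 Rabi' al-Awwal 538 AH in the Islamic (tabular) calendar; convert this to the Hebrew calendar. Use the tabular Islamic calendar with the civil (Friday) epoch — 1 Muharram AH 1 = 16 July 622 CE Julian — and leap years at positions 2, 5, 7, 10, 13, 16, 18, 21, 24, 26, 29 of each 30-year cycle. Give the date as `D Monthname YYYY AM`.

The source date corresponds to 26 September 1143 in the proleptic Gregorian calendar (JDN 2138800).
That day falls on 9 Tishrei 4904 AM in the Hebrew calendar.

9 Tishrei 4904 AM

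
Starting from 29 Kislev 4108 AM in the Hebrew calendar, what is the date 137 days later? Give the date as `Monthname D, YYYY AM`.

Counting 137 days forward from JDN 1848151 reaches JDN 1848288, which is Iyar 18, 4108 AM.

Iyar 18, 4108 AM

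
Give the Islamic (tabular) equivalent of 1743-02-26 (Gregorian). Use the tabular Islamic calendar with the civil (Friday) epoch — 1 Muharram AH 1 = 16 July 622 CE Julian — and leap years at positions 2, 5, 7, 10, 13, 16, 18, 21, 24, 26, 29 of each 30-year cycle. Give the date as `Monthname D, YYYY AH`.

Muharram 2, 1156 AH

Julian Day Number of the source date = 2357734.
Converting JDN 2357734 to the tabular Islamic calendar gives 2 Muharram 1156 AH.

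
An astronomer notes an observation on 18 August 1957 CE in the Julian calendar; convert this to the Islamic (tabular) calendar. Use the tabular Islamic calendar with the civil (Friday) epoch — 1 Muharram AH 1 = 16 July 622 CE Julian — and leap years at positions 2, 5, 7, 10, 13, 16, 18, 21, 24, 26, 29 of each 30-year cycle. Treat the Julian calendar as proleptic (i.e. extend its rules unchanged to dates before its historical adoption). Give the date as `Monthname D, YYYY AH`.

Safar 4, 1377 AH

Julian Day Number of the source date = 2436082.
Converting JDN 2436082 to the tabular Islamic calendar gives 4 Safar 1377 AH.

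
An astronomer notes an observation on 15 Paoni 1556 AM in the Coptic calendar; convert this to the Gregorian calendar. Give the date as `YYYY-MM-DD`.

Both dates share Julian Day Number 2393278; in the Gregorian calendar that is 21 June 1840 CE.

1840-06-21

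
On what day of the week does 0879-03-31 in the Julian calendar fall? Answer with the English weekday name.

Tuesday

Equivalently 4 April 879 Gregorian, JDN 2042202.
JDN 2042202 mod 7 = 1, and JDN 0 was a Monday, so this is a Tuesday.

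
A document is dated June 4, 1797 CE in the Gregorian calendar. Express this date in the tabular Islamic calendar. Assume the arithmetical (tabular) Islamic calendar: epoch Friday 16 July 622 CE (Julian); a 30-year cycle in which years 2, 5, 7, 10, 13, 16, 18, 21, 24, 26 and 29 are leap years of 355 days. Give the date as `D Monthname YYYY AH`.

8 Dhu al-Hijjah 1211 AH

Both dates share Julian Day Number 2377556; in the tabular Islamic calendar that is 8 Dhu al-Hijjah 1211 AH.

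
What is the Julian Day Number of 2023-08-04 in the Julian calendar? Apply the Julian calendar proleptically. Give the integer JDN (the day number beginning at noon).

In the Gregorian calendar the same day is 17 August 2023.
JDN 2299161 is 15 October 1582 CE (Gregorian); the target day is +161013 days from there, so JDN = 2460174.

2460174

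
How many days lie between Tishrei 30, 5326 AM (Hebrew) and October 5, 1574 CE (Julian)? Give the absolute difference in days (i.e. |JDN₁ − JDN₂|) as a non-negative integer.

3297

JDN of the first date = 2292942.
JDN of the second date = 2296239.
|2296239 − 2292942| = 3297.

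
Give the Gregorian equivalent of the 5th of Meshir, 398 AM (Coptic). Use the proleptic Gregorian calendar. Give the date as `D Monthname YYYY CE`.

Both dates share Julian Day Number 1970188; in the Gregorian calendar that is 2 February 682 CE.

2 February 682 CE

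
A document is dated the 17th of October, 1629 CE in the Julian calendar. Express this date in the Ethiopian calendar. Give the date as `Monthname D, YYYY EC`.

Tikimt 20, 1622 EC

Julian Day Number of the source date = 2316340.
Converting JDN 2316340 to the Ethiopian calendar gives 20 Tikimt 1622 EC.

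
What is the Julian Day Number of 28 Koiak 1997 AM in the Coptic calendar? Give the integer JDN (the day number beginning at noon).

In the Gregorian calendar the same day is 8 January 2281.
JDN 2451545 is 1 January 2000 CE (Gregorian); the target day is +102641 days from there, so JDN = 2554186.

2554186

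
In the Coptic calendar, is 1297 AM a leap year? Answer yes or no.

1297 mod 4 = 1; in the Coptic calendar a year is leap when year mod 4 = 3, so it is a common year.

no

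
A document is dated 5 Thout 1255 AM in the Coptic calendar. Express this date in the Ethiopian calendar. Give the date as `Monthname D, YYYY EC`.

Meskerem 5, 1531 EC

The source date corresponds to 12 September 1538 in the proleptic Gregorian calendar (JDN 2283057).
That day falls on 5 Meskerem 1531 EC in the Ethiopian calendar.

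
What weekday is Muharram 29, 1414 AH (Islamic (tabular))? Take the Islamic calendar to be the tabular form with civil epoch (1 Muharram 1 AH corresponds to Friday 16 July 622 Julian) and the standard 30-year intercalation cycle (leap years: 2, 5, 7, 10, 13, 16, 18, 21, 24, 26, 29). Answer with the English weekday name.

Equivalently 19 July 1993 Gregorian, JDN 2449188.
2449188 ≡ 0 (mod 7); counting from Monday = 0 gives Monday.

Monday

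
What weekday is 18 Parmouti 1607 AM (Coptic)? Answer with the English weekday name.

Saturday

This is JDN 2411848 (25 April 1891 Gregorian).
Since JDN mod 7 = 5 (0 = Monday), the day is Saturday.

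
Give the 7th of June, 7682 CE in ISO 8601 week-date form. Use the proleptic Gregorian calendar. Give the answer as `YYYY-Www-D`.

7682-W23-7

The weekday is Sunday (ISO weekday 7).
That Sunday belongs to ISO week 23 of ISO year 7682.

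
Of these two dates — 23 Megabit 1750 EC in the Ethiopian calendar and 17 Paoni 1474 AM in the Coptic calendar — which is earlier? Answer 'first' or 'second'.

first

First date → JDN 2363245; second date → JDN 2363329.
JDN 2363245 < JDN 2363329, so the first date is earlier.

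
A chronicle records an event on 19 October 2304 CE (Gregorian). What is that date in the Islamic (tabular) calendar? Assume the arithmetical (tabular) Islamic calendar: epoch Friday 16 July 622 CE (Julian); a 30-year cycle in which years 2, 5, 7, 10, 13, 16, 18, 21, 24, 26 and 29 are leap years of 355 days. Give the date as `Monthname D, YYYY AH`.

Both dates share Julian Day Number 2562870; in the tabular Islamic calendar that is 19 Dhu al-Qa'dah 1734 AH.

Dhu al-Qa'dah 19, 1734 AH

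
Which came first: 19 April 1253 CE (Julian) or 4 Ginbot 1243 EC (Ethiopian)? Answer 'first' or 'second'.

First date → JDN 2178825; second date → JDN 2178104.
JDN 2178104 < JDN 2178825, so the second date is earlier.

second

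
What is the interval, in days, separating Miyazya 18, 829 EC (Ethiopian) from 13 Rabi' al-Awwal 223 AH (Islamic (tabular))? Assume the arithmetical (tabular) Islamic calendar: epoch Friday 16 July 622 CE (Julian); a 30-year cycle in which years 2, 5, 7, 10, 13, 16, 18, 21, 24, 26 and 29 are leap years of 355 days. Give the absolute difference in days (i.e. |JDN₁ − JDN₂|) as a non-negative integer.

First date → JDN 2026875; second date → JDN 2027180.
The interval is |2026875 − 2027180| = 305 days.

305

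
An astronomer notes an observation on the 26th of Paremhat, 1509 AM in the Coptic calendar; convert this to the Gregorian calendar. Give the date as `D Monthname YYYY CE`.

2 April 1793 CE

Julian Day Number of the source date = 2376032.
Converting JDN 2376032 to the Gregorian calendar gives 2 April 1793 CE.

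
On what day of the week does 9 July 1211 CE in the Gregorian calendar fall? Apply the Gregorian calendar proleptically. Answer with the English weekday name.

2163558 ≡ 5 (mod 7); counting from Monday = 0 gives Saturday.

Saturday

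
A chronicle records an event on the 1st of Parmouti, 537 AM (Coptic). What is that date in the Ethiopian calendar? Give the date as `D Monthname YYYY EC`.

1 Miyazya 813 EC

The source date corresponds to 31 March 821 in the proleptic Gregorian calendar (JDN 2021014).
That day falls on 1 Miyazya 813 EC in the Ethiopian calendar.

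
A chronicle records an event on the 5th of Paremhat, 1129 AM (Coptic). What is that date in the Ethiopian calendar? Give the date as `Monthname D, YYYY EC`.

Megabit 5, 1405 EC

The source date corresponds to 10 March 1413 in the proleptic Gregorian calendar (JDN 2237216).
That day falls on 5 Megabit 1405 EC in the Ethiopian calendar.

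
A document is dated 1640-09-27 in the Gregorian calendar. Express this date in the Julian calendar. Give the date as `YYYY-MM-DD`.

1640-09-17

The Julian–Gregorian offset here is 10 days (Julian trailing).
27 September 1640 Gregorian − 10 days → 17 September 1640 Julian.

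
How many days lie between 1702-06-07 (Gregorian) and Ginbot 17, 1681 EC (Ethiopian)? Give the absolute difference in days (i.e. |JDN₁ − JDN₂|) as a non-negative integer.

JDN of the first date = 2342860.
JDN of the second date = 2338097.
|2338097 − 2342860| = 4763.

4763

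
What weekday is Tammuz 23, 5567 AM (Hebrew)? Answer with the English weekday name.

Equivalently 29 July 1807 Gregorian, JDN 2381262.
JDN 2381262 mod 7 = 2, and JDN 0 was a Monday, so this is a Wednesday.

Wednesday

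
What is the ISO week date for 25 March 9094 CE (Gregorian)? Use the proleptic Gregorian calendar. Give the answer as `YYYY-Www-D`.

9094-W12-7

The weekday is Sunday (ISO weekday 7).
That Sunday belongs to ISO week 12 of ISO year 9094.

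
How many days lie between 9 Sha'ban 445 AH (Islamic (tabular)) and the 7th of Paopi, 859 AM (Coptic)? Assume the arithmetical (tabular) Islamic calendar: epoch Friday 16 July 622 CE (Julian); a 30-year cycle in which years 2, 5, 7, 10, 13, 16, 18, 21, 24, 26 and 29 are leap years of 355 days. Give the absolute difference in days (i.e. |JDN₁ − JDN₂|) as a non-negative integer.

32456

JDN of the first date = 2105994.
JDN of the second date = 2138450.
|2138450 − 2105994| = 32456.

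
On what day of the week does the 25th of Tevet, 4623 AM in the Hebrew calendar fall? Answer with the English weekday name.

Monday

Equivalently 25 December 862 Gregorian, JDN 2036258.
2036258 ≡ 0 (mod 7); counting from Monday = 0 gives Monday.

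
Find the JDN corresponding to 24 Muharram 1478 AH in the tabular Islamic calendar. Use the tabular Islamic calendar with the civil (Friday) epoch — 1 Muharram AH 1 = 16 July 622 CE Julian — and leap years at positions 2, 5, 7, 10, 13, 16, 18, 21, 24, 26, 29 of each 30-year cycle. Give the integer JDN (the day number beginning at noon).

2471863

In the Gregorian calendar the same day is 18 August 2055.
JDN 2299161 is 15 October 1582 CE (Gregorian); the target day is +172702 days from there, so JDN = 2471863.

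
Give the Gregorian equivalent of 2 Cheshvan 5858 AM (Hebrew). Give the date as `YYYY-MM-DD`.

Both dates share Julian Day Number 2487255; in the Gregorian calendar that is 8 October 2097 CE.

2097-10-08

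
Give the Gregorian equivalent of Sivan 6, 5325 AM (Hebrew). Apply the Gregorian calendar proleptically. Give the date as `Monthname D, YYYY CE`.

May 16, 1565 CE

Both dates share Julian Day Number 2292800; in the Gregorian calendar that is 16 May 1565 CE.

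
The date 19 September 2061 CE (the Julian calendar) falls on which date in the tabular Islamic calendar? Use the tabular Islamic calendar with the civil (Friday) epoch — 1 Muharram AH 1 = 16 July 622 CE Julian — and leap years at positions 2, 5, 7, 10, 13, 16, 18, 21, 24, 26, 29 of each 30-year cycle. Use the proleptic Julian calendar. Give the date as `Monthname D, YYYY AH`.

Jumada al-Awwal 17, 1484 AH

Julian Day Number of the source date = 2474100.
Converting JDN 2474100 to the tabular Islamic calendar gives 17 Jumada al-Awwal 1484 AH.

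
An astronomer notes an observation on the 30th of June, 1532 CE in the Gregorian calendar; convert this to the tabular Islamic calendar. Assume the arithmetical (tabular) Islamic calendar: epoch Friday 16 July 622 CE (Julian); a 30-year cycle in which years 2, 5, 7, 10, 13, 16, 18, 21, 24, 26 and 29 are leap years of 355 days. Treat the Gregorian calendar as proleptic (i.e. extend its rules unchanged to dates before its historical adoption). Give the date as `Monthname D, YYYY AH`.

Julian Day Number of the source date = 2280792.
Converting JDN 2280792 to the tabular Islamic calendar gives 16 Dhu al-Qa'dah 938 AH.

Dhu al-Qa'dah 16, 938 AH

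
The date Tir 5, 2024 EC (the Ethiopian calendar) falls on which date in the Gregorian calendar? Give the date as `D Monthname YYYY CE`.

14 January 2032 CE

Julian Day Number of the source date = 2463246.
Converting JDN 2463246 to the Gregorian calendar gives 14 January 2032 CE.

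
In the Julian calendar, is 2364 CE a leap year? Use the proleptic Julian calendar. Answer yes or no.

yes

2364 mod 4 = 0, so it is a leap year in the Julian calendar.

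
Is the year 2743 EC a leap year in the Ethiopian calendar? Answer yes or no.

yes

2743 mod 4 = 3; in the Ethiopian calendar a year is leap when year mod 4 = 3, so it is a leap year.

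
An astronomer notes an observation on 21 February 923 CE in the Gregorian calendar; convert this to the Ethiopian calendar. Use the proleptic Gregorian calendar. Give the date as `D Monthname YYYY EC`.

Both dates share Julian Day Number 2058230; in the Ethiopian calendar that is 22 Yekatit 915 EC.

22 Yekatit 915 EC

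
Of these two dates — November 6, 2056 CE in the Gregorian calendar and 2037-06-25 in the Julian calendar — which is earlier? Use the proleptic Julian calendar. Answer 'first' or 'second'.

second

The two dates have Julian Day Numbers 2472309 and 2465248 respectively.
Since 2465248 < 2472309, the second date comes first.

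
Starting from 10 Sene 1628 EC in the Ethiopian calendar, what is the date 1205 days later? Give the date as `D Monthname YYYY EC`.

Counting 1205 days forward from JDN 2318762 reaches JDN 2319967, which is 24 Meskerem 1632 EC.

24 Meskerem 1632 EC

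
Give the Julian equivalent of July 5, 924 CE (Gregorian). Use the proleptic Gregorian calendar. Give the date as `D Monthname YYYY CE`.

At this point the Julian calendar is 5 days behind the Gregorian.
5 July 924 Gregorian − 5 days → 30 June 924 Julian.

30 June 924 CE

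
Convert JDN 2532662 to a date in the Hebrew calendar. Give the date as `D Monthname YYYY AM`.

The Gregorian equivalent of JDN 2532662 is 3 February 2222.
In the Hebrew calendar that day is 21 Shevat 5982 AM.

21 Shevat 5982 AM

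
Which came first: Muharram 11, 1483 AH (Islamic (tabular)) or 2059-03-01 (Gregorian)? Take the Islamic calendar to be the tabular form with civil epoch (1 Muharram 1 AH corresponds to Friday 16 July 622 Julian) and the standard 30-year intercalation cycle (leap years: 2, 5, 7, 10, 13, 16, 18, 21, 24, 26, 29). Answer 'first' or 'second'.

Converting both to JDN: 2473621 vs 2473154; the smaller is the second.

second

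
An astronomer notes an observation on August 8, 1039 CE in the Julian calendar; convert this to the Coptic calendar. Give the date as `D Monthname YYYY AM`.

15 Mesori 755 AM

Julian Day Number of the source date = 2100772.
Converting JDN 2100772 to the Coptic calendar gives 15 Mesori 755 AM.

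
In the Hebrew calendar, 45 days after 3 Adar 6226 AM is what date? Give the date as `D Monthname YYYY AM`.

19 Nisan 6226 AM

JDN of 3 Adar 6226 AM = 2621798.
2621798 + 45 = 2621843.
JDN 2621843 in the Hebrew calendar is 19 Nisan 6226 AM.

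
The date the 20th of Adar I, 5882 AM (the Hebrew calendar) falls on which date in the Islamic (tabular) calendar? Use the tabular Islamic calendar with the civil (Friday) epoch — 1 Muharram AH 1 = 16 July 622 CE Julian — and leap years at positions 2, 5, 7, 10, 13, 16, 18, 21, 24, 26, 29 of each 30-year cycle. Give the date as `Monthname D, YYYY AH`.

The source date corresponds to 26 February 2122 in the Gregorian calendar (JDN 2496161).
That day falls on 19 Sha'ban 1546 AH in the tabular Islamic calendar.

Sha'ban 19, 1546 AH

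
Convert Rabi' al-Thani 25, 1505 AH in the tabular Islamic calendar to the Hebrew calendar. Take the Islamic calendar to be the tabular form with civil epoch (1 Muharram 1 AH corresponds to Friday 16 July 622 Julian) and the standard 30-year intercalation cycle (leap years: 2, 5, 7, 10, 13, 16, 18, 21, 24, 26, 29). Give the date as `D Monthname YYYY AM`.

24 Tevet 5842 AM

The source date corresponds to 25 January 2082 in the Gregorian calendar (JDN 2481520).
That day falls on 24 Tevet 5842 AM in the Hebrew calendar.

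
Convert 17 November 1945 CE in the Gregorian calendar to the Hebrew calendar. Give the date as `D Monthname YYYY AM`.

Julian Day Number of the source date = 2431777.
Converting JDN 2431777 to the Hebrew calendar gives 12 Kislev 5706 AM.

12 Kislev 5706 AM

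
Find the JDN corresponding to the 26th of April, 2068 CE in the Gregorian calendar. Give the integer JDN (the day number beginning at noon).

JDN 2299161 is 15 October 1582 CE (Gregorian); the target day is +177337 days from there, so JDN = 2476498.

2476498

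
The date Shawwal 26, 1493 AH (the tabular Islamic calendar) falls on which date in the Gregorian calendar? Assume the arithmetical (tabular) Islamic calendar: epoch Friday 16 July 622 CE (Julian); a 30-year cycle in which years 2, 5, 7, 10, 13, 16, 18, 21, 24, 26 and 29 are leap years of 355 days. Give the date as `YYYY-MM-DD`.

2070-11-30

Julian Day Number of the source date = 2477446.
Converting JDN 2477446 to the Gregorian calendar gives 30 November 2070 CE.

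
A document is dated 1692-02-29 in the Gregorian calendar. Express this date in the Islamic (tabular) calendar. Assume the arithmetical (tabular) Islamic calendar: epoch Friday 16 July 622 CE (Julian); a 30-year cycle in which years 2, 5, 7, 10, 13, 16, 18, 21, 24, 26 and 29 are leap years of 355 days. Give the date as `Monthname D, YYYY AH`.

Both dates share Julian Day Number 2339110; in the tabular Islamic calendar that is 11 Jumada al-Thani 1103 AH.

Jumada al-Thani 11, 1103 AH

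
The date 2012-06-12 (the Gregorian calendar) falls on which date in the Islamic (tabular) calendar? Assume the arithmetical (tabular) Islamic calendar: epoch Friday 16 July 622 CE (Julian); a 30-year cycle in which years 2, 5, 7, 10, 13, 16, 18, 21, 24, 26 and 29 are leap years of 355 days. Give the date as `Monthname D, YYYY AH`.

Julian Day Number of the source date = 2456091.
Converting JDN 2456091 to the tabular Islamic calendar gives 22 Rajab 1433 AH.

Rajab 22, 1433 AH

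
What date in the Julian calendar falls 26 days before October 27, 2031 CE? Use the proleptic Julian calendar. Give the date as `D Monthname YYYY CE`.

1 October 2031 CE

JDN of October 27, 2031 CE = 2463180.
2463180 − 26 = 2463154.
JDN 2463154 in the Julian calendar is 1 October 2031 CE.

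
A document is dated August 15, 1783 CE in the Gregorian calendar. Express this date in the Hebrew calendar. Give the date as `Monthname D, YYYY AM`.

Av 17, 5543 AM

Julian Day Number of the source date = 2372514.
Converting JDN 2372514 to the Hebrew calendar gives 17 Av 5543 AM.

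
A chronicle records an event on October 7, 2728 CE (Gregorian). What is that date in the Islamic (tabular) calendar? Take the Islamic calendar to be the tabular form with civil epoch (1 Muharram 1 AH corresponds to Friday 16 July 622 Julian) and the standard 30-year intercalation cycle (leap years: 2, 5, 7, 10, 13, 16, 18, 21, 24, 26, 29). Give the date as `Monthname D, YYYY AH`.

Both dates share Julian Day Number 2717721; in the tabular Islamic calendar that is 11 Dhu al-Qa'dah 2171 AH.

Dhu al-Qa'dah 11, 2171 AH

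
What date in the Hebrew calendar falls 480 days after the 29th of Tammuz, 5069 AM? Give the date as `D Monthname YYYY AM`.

7 Kislev 5071 AM

Counting 480 days forward from JDN 2199359 reaches JDN 2199839, which is 7 Kislev 5071 AM.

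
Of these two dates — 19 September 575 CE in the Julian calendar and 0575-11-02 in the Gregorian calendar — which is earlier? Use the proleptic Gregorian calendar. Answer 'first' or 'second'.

Converting both to JDN: 1931338 vs 1931380; the smaller is the first.

first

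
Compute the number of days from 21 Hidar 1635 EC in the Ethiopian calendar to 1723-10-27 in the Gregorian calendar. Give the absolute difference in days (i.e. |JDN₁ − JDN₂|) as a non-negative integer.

29553

JDN of the first date = 2321119.
JDN of the second date = 2350672.
|2350672 − 2321119| = 29553.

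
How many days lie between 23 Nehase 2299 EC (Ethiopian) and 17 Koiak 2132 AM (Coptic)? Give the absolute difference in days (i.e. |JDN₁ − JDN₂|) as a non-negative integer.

JDN of the first date = 2563917.
JDN of the second date = 2603484.
|2603484 − 2563917| = 39567.

39567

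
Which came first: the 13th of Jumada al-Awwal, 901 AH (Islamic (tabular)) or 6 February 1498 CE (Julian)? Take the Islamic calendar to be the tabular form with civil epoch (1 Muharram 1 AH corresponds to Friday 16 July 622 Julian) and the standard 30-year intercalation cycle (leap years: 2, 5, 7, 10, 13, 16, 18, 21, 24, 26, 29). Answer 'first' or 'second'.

Converting both to JDN: 2267500 vs 2268239; the smaller is the first.

first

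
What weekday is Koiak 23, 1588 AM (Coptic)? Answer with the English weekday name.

In the Gregorian calendar this is 1 January 1872 (JDN 2404794).
2404794 ≡ 0 (mod 7); counting from Monday = 0 gives Monday.

Monday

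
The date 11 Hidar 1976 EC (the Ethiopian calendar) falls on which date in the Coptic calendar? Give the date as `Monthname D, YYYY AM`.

Julian Day Number of the source date = 2445660.
Converting JDN 2445660 to the Coptic calendar gives 11 Hathor 1700 AM.

Hathor 11, 1700 AM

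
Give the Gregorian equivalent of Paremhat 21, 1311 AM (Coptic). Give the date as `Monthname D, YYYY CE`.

Julian Day Number of the source date = 2303707.
Converting JDN 2303707 to the Gregorian calendar gives 27 March 1595 CE.

March 27, 1595 CE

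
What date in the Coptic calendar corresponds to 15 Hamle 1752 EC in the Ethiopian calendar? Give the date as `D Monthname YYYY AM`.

15 Epip 1476 AM

Julian Day Number of the source date = 2364088.
Converting JDN 2364088 to the Coptic calendar gives 15 Epip 1476 AM.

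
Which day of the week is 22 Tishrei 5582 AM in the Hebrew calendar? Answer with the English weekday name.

Thursday

This is JDN 2386457 (18 October 1821 Gregorian).
Since JDN mod 7 = 3 (0 = Monday), the day is Thursday.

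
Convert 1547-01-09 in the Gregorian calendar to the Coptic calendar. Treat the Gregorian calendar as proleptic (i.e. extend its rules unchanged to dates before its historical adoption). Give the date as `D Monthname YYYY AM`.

Both dates share Julian Day Number 2286098; in the Coptic calendar that is 4 Tobi 1263 AM.

4 Tobi 1263 AM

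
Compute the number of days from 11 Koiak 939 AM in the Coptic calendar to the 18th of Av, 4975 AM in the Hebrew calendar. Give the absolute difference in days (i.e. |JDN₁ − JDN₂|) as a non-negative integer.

2701

First date → JDN 2167734; second date → JDN 2165033.
The interval is |2167734 − 2165033| = 2701 days.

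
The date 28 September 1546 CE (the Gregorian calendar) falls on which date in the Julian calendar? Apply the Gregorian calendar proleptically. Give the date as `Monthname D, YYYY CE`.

At this point the Julian calendar is 10 days behind the Gregorian.
28 September 1546 Gregorian − 10 days → 18 September 1546 Julian.

September 18, 1546 CE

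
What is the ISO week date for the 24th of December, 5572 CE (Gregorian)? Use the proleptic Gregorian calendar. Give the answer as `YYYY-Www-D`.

The weekday is Sunday (ISO weekday 7).
That Sunday belongs to ISO week 51 of ISO year 5572.

5572-W51-7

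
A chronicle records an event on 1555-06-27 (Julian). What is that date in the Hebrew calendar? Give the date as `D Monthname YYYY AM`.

Both dates share Julian Day Number 2289199; in the Hebrew calendar that is 8 Tammuz 5315 AM.

8 Tammuz 5315 AM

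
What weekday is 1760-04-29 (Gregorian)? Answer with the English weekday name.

2364006 ≡ 1 (mod 7); counting from Monday = 0 gives Tuesday.

Tuesday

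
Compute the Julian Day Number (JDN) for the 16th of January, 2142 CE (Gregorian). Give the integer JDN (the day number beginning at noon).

JDN 2451545 is 1 January 2000 CE (Gregorian); the target day is +51880 days from there, so JDN = 2503425.

2503425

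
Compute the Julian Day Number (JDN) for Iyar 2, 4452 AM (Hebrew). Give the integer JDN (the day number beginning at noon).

1973925

Equivalently 27 April 692 (proleptic Gregorian).
JDN 2451545 is 1 January 2000 CE (Gregorian); the target day is −477620 days from there, so JDN = 1973925.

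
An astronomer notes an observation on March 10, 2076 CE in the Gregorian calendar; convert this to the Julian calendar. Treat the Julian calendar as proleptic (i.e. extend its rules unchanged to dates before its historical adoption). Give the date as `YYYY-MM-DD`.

The Julian–Gregorian offset here is 13 days (Julian trailing).
10 March 2076 Gregorian − 13 days → 26 February 2076 Julian.

2076-02-26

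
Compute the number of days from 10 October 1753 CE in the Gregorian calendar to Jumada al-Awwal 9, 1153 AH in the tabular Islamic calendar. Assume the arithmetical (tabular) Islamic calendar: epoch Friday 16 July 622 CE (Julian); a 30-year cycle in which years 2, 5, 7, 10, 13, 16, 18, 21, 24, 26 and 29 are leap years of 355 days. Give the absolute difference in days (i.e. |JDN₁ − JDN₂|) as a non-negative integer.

JDN of the first date = 2361613.
JDN of the second date = 2356796.
|2356796 − 2361613| = 4817.

4817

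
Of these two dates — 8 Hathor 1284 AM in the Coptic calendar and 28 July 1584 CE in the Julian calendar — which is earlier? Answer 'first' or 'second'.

first

First date → JDN 2293713; second date → JDN 2299823.
JDN 2293713 < JDN 2299823, so the first date is earlier.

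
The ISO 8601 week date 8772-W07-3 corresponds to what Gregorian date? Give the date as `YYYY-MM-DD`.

8772-02-16

ISO week 1 of 8772 is the week containing the first Thursday of 8772.
Week 7, day 3 (Wednesday) lands on 8772-02-16.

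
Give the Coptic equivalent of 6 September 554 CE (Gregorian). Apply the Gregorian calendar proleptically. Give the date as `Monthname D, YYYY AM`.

Thout 7, 271 AM

Julian Day Number of the source date = 1923653.
Converting JDN 1923653 to the Coptic calendar gives 7 Thout 271 AM.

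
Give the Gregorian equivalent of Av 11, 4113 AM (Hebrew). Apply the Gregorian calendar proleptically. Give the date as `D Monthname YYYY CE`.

30 July 353 CE

Julian Day Number of the source date = 1850201.
Converting JDN 1850201 to the Gregorian calendar gives 30 July 353 CE.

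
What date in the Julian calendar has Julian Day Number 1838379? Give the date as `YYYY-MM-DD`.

JDN 1838379 is 18 March 321 in the proleptic Gregorian calendar.
In the Julian calendar that day is 0321-03-17.

0321-03-17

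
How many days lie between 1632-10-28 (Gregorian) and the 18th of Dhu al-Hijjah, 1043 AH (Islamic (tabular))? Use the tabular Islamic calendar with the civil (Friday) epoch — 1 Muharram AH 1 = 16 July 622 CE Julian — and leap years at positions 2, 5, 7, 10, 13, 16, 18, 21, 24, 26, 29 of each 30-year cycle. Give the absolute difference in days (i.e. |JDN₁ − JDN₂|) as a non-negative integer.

595

JDN of the first date = 2317437.
JDN of the second date = 2318032.
|2318032 − 2317437| = 595.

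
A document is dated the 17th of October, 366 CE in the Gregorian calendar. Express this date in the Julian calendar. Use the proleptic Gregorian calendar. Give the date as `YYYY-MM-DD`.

At this point the Julian calendar is 1 day behind the Gregorian.
17 October 366 Gregorian − 1 day → 16 October 366 Julian.

0366-10-16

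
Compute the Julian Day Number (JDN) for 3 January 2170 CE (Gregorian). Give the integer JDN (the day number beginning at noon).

JDN 2299161 is 15 October 1582 CE (Gregorian); the target day is +214478 days from there, so JDN = 2513639.

2513639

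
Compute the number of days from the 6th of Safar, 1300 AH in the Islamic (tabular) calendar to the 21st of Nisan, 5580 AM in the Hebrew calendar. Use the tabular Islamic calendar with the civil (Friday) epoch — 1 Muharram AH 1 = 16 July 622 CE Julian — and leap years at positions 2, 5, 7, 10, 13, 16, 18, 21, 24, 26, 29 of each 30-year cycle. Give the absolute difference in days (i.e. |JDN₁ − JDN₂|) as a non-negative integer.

22901

JDN of the first date = 2408797.
JDN of the second date = 2385896.
|2385896 − 2408797| = 22901.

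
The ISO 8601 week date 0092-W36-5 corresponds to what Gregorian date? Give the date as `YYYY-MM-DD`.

ISO week 1 of 92 is the week containing the first Thursday of 92.
Week 36, day 5 (Friday) lands on 0092-09-05.

0092-09-05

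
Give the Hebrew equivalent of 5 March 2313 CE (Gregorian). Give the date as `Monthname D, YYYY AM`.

Both dates share Julian Day Number 2565929; in the Hebrew calendar that is 6 Adar 6073 AM.

Adar 6, 6073 AM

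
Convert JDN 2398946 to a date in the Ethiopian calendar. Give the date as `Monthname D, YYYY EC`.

The Gregorian equivalent of JDN 2398946 is 28 December 1855.
In the Ethiopian calendar that day is Tahsas 19, 1848 EC.

Tahsas 19, 1848 EC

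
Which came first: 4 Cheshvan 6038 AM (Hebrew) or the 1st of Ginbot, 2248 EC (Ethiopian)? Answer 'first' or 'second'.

Converting both to JDN: 2553022 vs 2545178; the smaller is the second.

second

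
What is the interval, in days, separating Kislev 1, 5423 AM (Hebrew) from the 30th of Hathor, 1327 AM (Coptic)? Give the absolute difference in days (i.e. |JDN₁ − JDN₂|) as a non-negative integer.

18969

First date → JDN 2328409; second date → JDN 2309440.
The interval is |2328409 − 2309440| = 18969 days.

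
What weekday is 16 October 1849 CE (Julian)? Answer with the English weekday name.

Equivalently 28 October 1849 Gregorian, JDN 2396694.
JDN 2396694 mod 7 = 6, and JDN 0 was a Monday, so this is a Sunday.

Sunday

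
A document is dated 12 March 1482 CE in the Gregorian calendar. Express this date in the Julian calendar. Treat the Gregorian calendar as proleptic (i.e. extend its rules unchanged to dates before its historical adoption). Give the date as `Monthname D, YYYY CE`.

March 3, 1482 CE

The Julian–Gregorian offset here is 9 days (Julian trailing).
12 March 1482 Gregorian − 9 days → 3 March 1482 Julian.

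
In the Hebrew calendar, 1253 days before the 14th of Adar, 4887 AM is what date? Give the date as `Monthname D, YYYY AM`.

Tishrei 2, 4884 AM

The starting date is JDN 2132752; 2132752 − 1253 = 2131499.
JDN 2131499 corresponds to Tishrei 2, 4884 AM.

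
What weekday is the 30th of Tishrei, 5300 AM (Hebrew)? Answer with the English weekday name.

Sunday

Equivalently 22 October 1539 Gregorian, JDN 2283462.
JDN 2283462 mod 7 = 6, and JDN 0 was a Monday, so this is a Sunday.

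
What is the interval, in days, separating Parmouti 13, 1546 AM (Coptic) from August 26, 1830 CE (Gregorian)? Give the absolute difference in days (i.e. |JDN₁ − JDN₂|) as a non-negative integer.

128

First date → JDN 2389563; second date → JDN 2389691.
The interval is |2389563 − 2389691| = 128 days.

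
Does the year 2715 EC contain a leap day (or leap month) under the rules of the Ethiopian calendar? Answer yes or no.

yes

2715 mod 4 = 3; in the Ethiopian calendar a year is leap when year mod 4 = 3, so it is a leap year.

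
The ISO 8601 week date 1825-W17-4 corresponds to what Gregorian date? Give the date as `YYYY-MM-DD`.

1825-04-28

ISO week 1 of 1825 is the week containing the first Thursday of 1825.
Week 17, day 4 (Thursday) lands on 1825-04-28.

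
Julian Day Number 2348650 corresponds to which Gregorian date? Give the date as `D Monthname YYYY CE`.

JDN 2451545 is 1 Jan 2000; 2348650 is −102895 days from there.

14 April 1718 CE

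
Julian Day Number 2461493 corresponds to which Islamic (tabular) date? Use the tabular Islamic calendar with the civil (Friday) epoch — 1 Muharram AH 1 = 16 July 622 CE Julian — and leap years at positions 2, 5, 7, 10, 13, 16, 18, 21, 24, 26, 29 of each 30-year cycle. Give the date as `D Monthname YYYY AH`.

19 Shawwal 1448 AH

The Gregorian equivalent of JDN 2461493 is 28 March 2027.
In the tabular Islamic calendar that day is 19 Shawwal 1448 AH.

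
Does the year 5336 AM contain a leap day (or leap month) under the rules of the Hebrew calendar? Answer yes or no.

Hebrew year 5336 is year 16 of its 19-year Metonic cycle; leap years are at positions 3, 6, 8, 11, 14, 17, 19, so it is a common year (12 months).

no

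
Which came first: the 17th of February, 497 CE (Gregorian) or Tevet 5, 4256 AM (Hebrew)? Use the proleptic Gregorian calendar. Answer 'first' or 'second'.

First date → JDN 1902634; second date → JDN 1902198.
JDN 1902198 < JDN 1902634, so the second date is earlier.

second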